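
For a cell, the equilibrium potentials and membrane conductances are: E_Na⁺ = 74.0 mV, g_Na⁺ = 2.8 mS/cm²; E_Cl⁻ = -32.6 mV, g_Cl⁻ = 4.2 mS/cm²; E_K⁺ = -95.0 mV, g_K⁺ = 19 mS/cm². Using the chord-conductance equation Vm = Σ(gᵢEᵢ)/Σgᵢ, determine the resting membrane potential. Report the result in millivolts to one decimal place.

Σ gᵢEᵢ = 2.8·(74.0) + 4.2·(-32.6) + 19·(-95.0) = -1734.72
Σ gᵢ = 2.8 + 4.2 + 19 = 26
Vm = -1734.72 / 26 = -66.72 mV

-66.7 mV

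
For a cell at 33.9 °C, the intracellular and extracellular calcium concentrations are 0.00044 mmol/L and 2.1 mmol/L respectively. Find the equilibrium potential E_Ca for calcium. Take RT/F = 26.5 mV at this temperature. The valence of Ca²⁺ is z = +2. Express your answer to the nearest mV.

E = (26.5/z) · ln([Ca²⁺]_out/[Ca²⁺]_in) with z = +2.
= (26.5/2) · ln(2.1/0.00044) = 13.25 · ln(4773)
= 13.25 · (8.4707) = 112.24 mV

112 mV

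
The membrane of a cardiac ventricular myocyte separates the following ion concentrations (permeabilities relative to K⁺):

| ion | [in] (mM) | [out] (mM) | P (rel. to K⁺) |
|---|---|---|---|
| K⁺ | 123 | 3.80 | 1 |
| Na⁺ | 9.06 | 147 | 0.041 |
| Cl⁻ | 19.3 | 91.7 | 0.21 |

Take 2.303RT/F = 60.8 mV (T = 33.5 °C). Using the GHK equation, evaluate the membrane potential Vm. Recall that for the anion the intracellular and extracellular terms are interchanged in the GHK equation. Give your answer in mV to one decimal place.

-61.5 mV

Vm = 60.8 · log₁₀[(Σ P·[cation]ₒ + Σ P·[anion]ᵢ) / (Σ P·[cation]ᵢ + Σ P·[anion]ₒ)]
Numerator = 1×3.80 + 0.041×147 + 0.21×19.3 = 13.88
Denominator = 1×123 + 0.041×9.06 + 0.21×91.7 = 142.6
Vm = 60.8 · log₁₀(0.097316) = 60.8 × (-1.0118) = -61.52 mV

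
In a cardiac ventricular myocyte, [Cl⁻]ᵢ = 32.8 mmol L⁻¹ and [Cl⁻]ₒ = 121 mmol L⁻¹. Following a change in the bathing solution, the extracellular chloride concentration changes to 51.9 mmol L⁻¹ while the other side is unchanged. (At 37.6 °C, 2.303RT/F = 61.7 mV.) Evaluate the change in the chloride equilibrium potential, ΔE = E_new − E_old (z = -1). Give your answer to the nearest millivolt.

E_old = (61.7/-1)·log₁₀(121/32.8) = -34.98 mV
E_new = (61.7/-1)·log₁₀(51.9/32.8) = -12.30 mV
ΔE = -12.30 − (-34.98) = 22.68 mV

23 mV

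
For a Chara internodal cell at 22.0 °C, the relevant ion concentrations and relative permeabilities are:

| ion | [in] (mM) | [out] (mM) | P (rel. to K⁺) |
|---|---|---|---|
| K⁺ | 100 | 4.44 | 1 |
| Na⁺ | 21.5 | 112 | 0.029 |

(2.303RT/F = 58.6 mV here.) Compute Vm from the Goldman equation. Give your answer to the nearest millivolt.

-65 mV

Vm = 58.6 · log₁₀[(Σ P·[cation]ₒ + Σ P·[anion]ᵢ) / (Σ P·[cation]ᵢ + Σ P·[anion]ₒ)]
Numerator = 1×4.44 + 0.029×112 = 7.688
Denominator = 1×100 + 0.029×21.5 = 100.6
Vm = 58.6 · log₁₀(0.076404) = 58.6 × (-1.1169) = -65.45 mV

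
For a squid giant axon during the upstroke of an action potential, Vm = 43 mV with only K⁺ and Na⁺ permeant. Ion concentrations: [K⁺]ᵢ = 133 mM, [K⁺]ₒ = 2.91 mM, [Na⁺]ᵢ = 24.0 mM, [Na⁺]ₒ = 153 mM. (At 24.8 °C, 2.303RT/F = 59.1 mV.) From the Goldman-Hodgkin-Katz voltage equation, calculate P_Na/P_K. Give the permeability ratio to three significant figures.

Let α = P_Na/P_K. GHK: Vm = 59.1·log₁₀[(Kₒ + α·Naₒ)/(Kᵢ + α·Naᵢ)].
10^(Vm/59.1) = 10^(43.0/59.1) = 5.3405
So 5.3405·(Kᵢ + α·Naᵢ) = Kₒ + α·Naₒ → α = (5.3405·133.0 − 2.91) / (153.0 − 5.3405·24.0)
α = (710.3 − 2.91) / (153.0 − 128.2) = 707.4/24.83 = 28.49

28.5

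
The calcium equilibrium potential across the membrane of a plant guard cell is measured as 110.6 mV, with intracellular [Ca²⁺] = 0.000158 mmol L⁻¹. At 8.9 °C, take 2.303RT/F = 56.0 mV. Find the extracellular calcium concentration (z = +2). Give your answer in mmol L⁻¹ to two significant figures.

1.4 mmol L⁻¹

Nernst: E = (56.0/2) · log₁₀([out]/[in]), so log₁₀([out]/[in]) = 110.6 × 2 / 56.0 = 3.9500.
[out]/[in] = 10^(3.9500) = 8913.
[out] = 8913 × 0.000158 = 1.408 mmol L⁻¹.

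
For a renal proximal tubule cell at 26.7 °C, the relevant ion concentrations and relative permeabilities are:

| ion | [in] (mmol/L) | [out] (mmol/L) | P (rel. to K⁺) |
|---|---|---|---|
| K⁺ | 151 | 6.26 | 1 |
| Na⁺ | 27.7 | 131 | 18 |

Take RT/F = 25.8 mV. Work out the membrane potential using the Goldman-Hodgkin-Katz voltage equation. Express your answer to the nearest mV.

33 mV

Vm = 25.8 · ln[(Σ P·[cation]ₒ + Σ P·[anion]ᵢ) / (Σ P·[cation]ᵢ + Σ P·[anion]ₒ)]
Numerator = 1×6.26 + 18×131 = 2364
Denominator = 1×151 + 18×27.7 = 649.6
Vm = 25.8 · ln(3.6396) = 25.8 × (1.2919) = 33.33 mV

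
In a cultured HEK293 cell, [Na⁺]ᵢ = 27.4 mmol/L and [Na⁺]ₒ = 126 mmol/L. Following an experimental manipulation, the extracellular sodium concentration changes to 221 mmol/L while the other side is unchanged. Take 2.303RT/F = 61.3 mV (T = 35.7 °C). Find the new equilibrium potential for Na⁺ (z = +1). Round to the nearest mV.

After the shift: [Na⁺]_out = 221, [Na⁺]_in = 27.4 mmol/L.
E_new = (61.3/1)·log₁₀(221/27.4) = 61.30 · (0.9066) = 55.58 mV

56 mV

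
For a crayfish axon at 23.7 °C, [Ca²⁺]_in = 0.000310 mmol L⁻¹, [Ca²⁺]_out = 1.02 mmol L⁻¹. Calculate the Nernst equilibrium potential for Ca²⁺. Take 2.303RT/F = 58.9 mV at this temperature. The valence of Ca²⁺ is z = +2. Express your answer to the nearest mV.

104 mV

E = (58.9/z) · log₁₀([Ca²⁺]_out/[Ca²⁺]_in) with z = +2.
= (58.9/2) · log₁₀(1.02/0.000310) = 29.45 · log₁₀(3290)
= 29.45 · (3.5172) = 103.58 mV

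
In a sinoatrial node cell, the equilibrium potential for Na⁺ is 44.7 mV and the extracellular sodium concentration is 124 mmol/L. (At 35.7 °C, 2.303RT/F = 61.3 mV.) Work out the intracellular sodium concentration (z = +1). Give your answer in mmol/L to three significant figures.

Nernst: E = (61.3/1) · log₁₀([out]/[in]), so log₁₀([out]/[in]) = 44.7 × 1 / 61.3 = 0.7292.
[out]/[in] = 10^(0.7292) = 5.36.
[in] = 124 / 5.36 = 23.13 mmol/L.

23.1 mmol/L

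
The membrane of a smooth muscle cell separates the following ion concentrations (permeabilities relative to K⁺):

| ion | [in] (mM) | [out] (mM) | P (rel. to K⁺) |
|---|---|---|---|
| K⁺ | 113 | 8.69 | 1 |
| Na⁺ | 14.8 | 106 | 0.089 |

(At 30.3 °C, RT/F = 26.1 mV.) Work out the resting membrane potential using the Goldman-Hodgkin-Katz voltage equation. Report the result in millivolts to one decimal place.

-48.1 mV

Vm = 26.1 · ln[(Σ P·[cation]ₒ + Σ P·[anion]ᵢ) / (Σ P·[cation]ᵢ + Σ P·[anion]ₒ)]
Numerator = 1×8.69 + 0.089×106 = 18.12
Denominator = 1×113 + 0.089×14.8 = 114.3
Vm = 26.1 · ln(0.15854) = 26.1 × (-1.8417) = -48.07 mV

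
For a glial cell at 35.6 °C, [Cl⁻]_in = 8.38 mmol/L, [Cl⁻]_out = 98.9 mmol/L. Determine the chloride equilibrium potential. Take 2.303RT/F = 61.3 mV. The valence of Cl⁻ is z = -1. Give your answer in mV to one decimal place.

E = (61.3/z) · log₁₀([Cl⁻]_out/[Cl⁻]_in) with z = -1.
For an anion, dividing by z = -1 reverses the sign.
= (61.3/-1) · log₁₀(98.9/8.38) = -61.30 · log₁₀(11.8)
= -61.30 · (1.0720) = -65.71 mV

-65.7 mV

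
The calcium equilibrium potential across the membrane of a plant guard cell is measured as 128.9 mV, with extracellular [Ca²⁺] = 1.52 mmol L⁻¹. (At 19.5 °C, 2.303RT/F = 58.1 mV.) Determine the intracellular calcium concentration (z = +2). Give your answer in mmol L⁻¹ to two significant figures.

0.000056 mmol L⁻¹

Nernst: E = (58.1/2) · log₁₀([out]/[in]), so log₁₀([out]/[in]) = 128.9 × 2 / 58.1 = 4.4372.
[out]/[in] = 10^(4.4372) = 2.736e+04.
[in] = 1.52 / 2.736e+04 = 5.555e-05 mmol L⁻¹.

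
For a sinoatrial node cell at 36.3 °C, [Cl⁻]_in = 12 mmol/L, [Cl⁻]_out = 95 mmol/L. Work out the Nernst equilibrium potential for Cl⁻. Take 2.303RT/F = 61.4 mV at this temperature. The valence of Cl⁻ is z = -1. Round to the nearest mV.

-55 mV

E = (61.4/z) · log₁₀([Cl⁻]_out/[Cl⁻]_in) with z = -1.
For an anion, dividing by z = -1 reverses the sign.
= (61.4/-1) · log₁₀(95/12) = -61.40 · log₁₀(7.917)
= -61.40 · (0.8985) = -55.17 mV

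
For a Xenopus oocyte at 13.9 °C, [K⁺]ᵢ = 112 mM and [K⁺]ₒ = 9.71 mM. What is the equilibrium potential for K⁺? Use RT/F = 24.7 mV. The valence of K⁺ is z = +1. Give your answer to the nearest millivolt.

E = (24.7/z) · ln([K⁺]_out/[K⁺]_in) with z = +1.
= (24.7/1) · ln(9.71/112) = 24.70 · ln(0.0867)
= 24.70 · (-2.4453) = -60.40 mV

-60 mV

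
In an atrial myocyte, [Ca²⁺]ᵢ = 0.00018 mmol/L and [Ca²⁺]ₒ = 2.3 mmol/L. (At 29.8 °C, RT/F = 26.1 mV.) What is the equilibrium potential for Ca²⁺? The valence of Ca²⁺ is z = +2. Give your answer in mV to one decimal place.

E = (26.1/z) · ln([Ca²⁺]_out/[Ca²⁺]_in) with z = +2.
= (26.1/2) · ln(2.3/0.00018) = 13.05 · ln(1.278e+04)
= 13.05 · (9.4555) = 123.39 mV

123.4 mV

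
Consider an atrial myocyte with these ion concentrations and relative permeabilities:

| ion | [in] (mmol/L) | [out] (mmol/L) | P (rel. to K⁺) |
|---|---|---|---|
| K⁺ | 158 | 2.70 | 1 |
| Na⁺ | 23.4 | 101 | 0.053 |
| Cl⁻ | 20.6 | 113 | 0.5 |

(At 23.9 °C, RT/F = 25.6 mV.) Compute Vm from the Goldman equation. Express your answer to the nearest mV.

Vm = 25.6 · ln[(Σ P·[cation]ₒ + Σ P·[anion]ᵢ) / (Σ P·[cation]ᵢ + Σ P·[anion]ₒ)]
Numerator = 1×2.70 + 0.053×101 + 0.5×20.6 = 18.35
Denominator = 1×158 + 0.053×23.4 + 0.5×113 = 215.7
Vm = 25.6 · ln(0.08507) = 25.6 × (-2.4643) = -63.09 mV

-63 mV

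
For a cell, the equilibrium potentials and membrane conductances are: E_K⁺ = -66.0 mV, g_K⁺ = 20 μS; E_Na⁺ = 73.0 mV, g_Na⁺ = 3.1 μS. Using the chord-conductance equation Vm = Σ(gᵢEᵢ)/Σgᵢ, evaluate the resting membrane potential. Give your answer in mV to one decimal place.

Σ gᵢEᵢ = 20·(-66.0) + 3.1·(73.0) = -1093.70
Σ gᵢ = 20 + 3.1 = 23.1
Vm = -1093.70 / 23.1 = -47.35 mV

-47.3 mV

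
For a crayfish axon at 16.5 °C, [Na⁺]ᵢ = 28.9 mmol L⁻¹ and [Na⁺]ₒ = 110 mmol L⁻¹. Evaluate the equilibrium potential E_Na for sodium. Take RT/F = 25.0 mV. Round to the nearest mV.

33 mV

E = (25.0/z) · ln([Na⁺]_out/[Na⁺]_in) with z = +1.
= (25.0/1) · ln(110/28.9) = 25.00 · ln(3.806)
= 25.00 · (1.3366) = 33.42 mV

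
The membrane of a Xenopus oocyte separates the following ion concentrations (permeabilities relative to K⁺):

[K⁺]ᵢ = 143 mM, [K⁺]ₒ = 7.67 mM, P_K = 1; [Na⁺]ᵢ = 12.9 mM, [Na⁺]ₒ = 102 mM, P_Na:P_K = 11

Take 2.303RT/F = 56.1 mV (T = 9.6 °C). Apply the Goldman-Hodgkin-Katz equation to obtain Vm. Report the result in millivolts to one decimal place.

33.6 mV

Vm = 56.1 · log₁₀[(Σ P·[cation]ₒ + Σ P·[anion]ᵢ) / (Σ P·[cation]ᵢ + Σ P·[anion]ₒ)]
Numerator = 1×7.67 + 11×102 = 1130
Denominator = 1×143 + 11×12.9 = 284.9
Vm = 56.1 · log₁₀(3.9651) = 56.1 × (0.5983) = 33.56 mV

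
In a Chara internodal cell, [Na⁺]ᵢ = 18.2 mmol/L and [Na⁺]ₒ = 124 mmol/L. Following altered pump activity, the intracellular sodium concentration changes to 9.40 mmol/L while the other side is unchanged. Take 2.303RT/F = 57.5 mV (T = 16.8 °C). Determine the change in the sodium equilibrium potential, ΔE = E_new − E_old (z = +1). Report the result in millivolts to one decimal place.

16.5 mV

E_old = (57.5/1)·log₁₀(124/18.2) = 47.92 mV
E_new = (57.5/1)·log₁₀(124/9.40) = 64.42 mV
ΔE = 64.42 − (47.92) = 16.50 mV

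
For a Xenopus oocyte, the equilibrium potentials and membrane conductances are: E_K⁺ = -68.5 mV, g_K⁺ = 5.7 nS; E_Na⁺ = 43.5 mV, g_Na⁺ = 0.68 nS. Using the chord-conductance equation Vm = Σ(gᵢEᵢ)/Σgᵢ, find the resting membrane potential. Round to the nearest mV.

-57 mV

Σ gᵢEᵢ = 5.7·(-68.5) + 0.68·(43.5) = -360.87
Σ gᵢ = 5.7 + 0.68 = 6.38
Vm = -360.87 / 6.38 = -56.56 mV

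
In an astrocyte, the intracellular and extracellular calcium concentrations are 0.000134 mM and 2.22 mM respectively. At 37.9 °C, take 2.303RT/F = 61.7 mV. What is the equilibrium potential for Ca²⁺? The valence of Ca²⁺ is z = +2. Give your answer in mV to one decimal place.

130.2 mV

E = (61.7/z) · log₁₀([Ca²⁺]_out/[Ca²⁺]_in) with z = +2.
= (61.7/2) · log₁₀(2.22/0.000134) = 30.85 · log₁₀(1.657e+04)
= 30.85 · (4.2192) = 130.16 mV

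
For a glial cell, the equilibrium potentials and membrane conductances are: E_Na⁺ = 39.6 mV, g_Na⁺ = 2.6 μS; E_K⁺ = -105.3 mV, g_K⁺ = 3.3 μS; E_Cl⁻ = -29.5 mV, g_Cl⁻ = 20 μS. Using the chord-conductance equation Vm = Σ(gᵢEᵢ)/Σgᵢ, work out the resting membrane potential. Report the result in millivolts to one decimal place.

Σ gᵢEᵢ = 2.6·(39.6) + 3.3·(-105.3) + 20·(-29.5) = -834.53
Σ gᵢ = 2.6 + 3.3 + 20 = 25.9
Vm = -834.53 / 25.9 = -32.22 mV

-32.2 mV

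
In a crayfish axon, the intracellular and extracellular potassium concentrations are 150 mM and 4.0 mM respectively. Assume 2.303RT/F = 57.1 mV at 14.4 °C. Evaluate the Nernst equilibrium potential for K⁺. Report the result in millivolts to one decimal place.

E = (57.1/z) · log₁₀([K⁺]_out/[K⁺]_in) with z = +1.
= (57.1/1) · log₁₀(4.0/150) = 57.10 · log₁₀(0.02667)
= 57.10 · (-1.5740) = -89.88 mV

-89.9 mV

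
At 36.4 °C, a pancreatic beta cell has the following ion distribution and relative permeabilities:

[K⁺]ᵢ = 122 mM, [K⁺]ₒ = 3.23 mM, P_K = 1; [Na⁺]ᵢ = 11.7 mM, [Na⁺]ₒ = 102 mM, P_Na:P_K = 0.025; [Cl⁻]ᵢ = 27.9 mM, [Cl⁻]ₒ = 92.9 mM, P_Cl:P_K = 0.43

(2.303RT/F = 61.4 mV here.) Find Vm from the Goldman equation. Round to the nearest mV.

-59 mV

Vm = 61.4 · log₁₀[(Σ P·[cation]ₒ + Σ P·[anion]ᵢ) / (Σ P·[cation]ᵢ + Σ P·[anion]ₒ)]
Numerator = 1×3.23 + 0.025×102 + 0.43×27.9 = 17.78
Denominator = 1×122 + 0.025×11.7 + 0.43×92.9 = 162.2
Vm = 61.4 · log₁₀(0.10957) = 61.4 × (-0.9603) = -58.96 mV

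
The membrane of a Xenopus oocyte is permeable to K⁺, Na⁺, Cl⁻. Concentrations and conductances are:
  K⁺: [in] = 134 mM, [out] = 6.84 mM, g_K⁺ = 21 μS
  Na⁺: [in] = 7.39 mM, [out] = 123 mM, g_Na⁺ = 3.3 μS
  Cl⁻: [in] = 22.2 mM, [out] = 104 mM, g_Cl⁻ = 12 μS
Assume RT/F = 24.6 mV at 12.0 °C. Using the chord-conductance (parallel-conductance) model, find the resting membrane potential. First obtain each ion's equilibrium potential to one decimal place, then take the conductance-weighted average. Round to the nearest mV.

E_K⁺ = (24.6/1)·ln(6.84/134) = -73.2 mV
E_Na⁺ = (24.6/1)·ln(123/7.39) = 69.2 mV
E_Cl⁻ = (24.6/-1)·ln(104/22.2) = -38.0 mV
Vm = (Σ gᵢEᵢ)/(Σ gᵢ) = (21·-73.2 + 3.3·69.2 + 12·-38.0) / (21 + 3.3 + 12)
= -1764.84 / 36.3 = -48.62 mV

-49 mV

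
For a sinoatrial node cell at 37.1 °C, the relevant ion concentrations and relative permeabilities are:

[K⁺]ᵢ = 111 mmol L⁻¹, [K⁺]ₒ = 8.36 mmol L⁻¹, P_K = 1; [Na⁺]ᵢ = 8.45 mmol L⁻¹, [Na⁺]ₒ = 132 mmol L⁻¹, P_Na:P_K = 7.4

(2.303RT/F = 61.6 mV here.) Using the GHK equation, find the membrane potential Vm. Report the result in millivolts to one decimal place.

46.5 mV

Vm = 61.6 · log₁₀[(Σ P·[cation]ₒ + Σ P·[anion]ᵢ) / (Σ P·[cation]ᵢ + Σ P·[anion]ₒ)]
Numerator = 1×8.36 + 7.4×132 = 985.2
Denominator = 1×111 + 7.4×8.45 = 173.5
Vm = 61.6 · log₁₀(5.6772) = 61.6 × (0.7541) = 46.45 mV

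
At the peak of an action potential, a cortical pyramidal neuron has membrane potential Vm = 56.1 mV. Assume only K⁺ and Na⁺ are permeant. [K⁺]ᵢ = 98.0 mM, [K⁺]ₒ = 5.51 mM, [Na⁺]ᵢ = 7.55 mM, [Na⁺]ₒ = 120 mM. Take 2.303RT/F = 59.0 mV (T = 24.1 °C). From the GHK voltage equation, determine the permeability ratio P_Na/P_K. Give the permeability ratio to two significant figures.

Let α = P_Na/P_K. GHK: Vm = 59.0·log₁₀[(Kₒ + α·Naₒ)/(Kᵢ + α·Naᵢ)].
10^(Vm/59.0) = 10^(56.1/59.0) = 8.9299
So 8.9299·(Kᵢ + α·Naᵢ) = Kₒ + α·Naₒ → α = (8.9299·98.0 − 5.51) / (120.0 − 8.9299·7.55)
α = (875.1 − 5.51) / (120.0 − 67.42) = 869.6/52.58 = 16.54

17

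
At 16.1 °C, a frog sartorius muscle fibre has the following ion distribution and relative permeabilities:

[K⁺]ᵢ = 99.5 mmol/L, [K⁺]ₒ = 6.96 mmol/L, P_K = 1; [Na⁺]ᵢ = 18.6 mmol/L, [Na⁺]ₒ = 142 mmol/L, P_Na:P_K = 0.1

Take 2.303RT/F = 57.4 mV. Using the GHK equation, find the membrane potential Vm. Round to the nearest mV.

Vm = 57.4 · log₁₀[(Σ P·[cation]ₒ + Σ P·[anion]ᵢ) / (Σ P·[cation]ᵢ + Σ P·[anion]ₒ)]
Numerator = 1×6.96 + 0.1×142 = 21.16
Denominator = 1×99.5 + 0.1×18.6 = 101.4
Vm = 57.4 · log₁₀(0.20876) = 57.4 × (-0.6804) = -39.05 mV

-39 mV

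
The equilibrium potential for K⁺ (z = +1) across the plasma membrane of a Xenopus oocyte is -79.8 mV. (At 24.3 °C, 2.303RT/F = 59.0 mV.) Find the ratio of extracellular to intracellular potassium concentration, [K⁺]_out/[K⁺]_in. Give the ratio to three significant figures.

0.0444

log₁₀([out]/[in]) = E·z/(59.0) = -79.8 × 1 / 59.0 = -1.3525
[out]/[in] = 10^(-1.3525) = 0.04441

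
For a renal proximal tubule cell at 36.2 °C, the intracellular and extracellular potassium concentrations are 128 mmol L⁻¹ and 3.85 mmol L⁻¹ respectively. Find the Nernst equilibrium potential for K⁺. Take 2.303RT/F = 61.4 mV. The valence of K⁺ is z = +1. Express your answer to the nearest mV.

-93 mV

E = (61.4/z) · log₁₀([K⁺]_out/[K⁺]_in) with z = +1.
= (61.4/1) · log₁₀(3.85/128) = 61.40 · log₁₀(0.03008)
= 61.40 · (-1.5217) = -93.44 mV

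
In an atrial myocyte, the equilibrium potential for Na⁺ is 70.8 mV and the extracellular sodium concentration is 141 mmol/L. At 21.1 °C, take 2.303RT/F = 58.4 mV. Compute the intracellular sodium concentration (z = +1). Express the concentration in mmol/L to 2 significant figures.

Nernst: E = (58.4/1) · log₁₀([out]/[in]), so log₁₀([out]/[in]) = 70.8 × 1 / 58.4 = 1.2123.
[out]/[in] = 10^(1.2123) = 16.31.
[in] = 141 / 16.31 = 8.647 mmol/L.

8.6 mmol/L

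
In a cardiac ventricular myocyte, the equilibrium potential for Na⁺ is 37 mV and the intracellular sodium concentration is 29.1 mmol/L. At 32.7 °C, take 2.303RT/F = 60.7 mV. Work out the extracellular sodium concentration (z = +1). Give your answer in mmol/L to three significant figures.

118 mmol/L

Nernst: E = (60.7/1) · log₁₀([out]/[in]), so log₁₀([out]/[in]) = 37.0 × 1 / 60.7 = 0.6096.
[out]/[in] = 10^(0.6096) = 4.07.
[out] = 4.07 × 29.1 = 118.4 mmol/L.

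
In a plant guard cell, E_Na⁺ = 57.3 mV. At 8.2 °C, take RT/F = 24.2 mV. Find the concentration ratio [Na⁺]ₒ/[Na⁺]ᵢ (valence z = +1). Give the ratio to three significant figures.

ln([out]/[in]) = E·z/(24.2) = 57.3 × 1 / 24.2 = 2.3678
[out]/[in] = e^(2.3678) = 10.67

10.7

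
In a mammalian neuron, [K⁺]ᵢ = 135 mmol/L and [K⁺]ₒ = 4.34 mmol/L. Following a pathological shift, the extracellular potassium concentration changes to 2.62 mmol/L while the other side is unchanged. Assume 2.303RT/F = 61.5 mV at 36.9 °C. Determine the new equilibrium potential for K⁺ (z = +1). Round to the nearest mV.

After the shift: [K⁺]_out = 2.62, [K⁺]_in = 135 mmol/L.
E_new = (61.5/1)·log₁₀(2.62/135) = 61.50 · (-1.7120) = -105.29 mV

-105 mV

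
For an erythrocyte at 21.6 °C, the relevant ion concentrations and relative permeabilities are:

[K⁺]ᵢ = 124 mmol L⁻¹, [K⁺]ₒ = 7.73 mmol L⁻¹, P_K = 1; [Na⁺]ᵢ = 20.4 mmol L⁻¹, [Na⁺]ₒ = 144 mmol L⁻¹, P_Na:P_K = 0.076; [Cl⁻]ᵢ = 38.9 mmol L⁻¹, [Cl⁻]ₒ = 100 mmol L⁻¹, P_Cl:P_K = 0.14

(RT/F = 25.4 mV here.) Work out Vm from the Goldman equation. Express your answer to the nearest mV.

Vm = 25.4 · ln[(Σ P·[cation]ₒ + Σ P·[anion]ᵢ) / (Σ P·[cation]ᵢ + Σ P·[anion]ₒ)]
Numerator = 1×7.73 + 0.076×144 + 0.14×38.9 = 24.12
Denominator = 1×124 + 0.076×20.4 + 0.14×100 = 139.6
Vm = 25.4 · ln(0.17284) = 25.4 × (-1.7554) = -44.59 mV

-45 mV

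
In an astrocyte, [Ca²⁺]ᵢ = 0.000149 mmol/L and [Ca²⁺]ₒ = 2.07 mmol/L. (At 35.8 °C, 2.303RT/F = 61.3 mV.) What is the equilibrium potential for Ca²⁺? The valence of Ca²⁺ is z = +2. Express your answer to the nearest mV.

E = (61.3/z) · log₁₀([Ca²⁺]_out/[Ca²⁺]_in) with z = +2.
= (61.3/2) · log₁₀(2.07/0.000149) = 30.65 · log₁₀(1.389e+04)
= 30.65 · (4.1428) = 126.98 mV

127 mV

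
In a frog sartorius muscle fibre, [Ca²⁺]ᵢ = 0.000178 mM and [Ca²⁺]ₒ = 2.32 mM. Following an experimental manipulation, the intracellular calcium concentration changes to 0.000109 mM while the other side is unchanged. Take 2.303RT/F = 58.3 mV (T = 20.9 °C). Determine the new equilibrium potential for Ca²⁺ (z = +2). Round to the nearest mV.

After the shift: [Ca²⁺]_out = 2.32, [Ca²⁺]_in = 0.000109 mM.
E_new = (58.3/2)·log₁₀(2.32/0.000109) = 29.15 · (4.3281) = 126.16 mV

126 mV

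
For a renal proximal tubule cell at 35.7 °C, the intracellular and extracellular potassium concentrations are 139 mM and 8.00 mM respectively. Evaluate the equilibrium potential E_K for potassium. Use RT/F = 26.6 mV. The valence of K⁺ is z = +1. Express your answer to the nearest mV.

-76 mV

E = (26.6/z) · ln([K⁺]_out/[K⁺]_in) with z = +1.
= (26.6/1) · ln(8.00/139) = 26.60 · ln(0.05755)
= 26.60 · (-2.8550) = -75.94 mV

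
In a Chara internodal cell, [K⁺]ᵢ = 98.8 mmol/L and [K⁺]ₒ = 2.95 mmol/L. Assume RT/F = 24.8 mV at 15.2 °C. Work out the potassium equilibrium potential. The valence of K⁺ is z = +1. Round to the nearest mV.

-87 mV

E = (24.8/z) · ln([K⁺]_out/[K⁺]_in) with z = +1.
= (24.8/1) · ln(2.95/98.8) = 24.80 · ln(0.02986)
= 24.80 · (-3.5113) = -87.08 mV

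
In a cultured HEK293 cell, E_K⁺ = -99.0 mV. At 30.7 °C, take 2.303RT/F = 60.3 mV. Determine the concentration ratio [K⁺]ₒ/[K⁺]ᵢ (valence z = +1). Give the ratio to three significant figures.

0.0228

log₁₀([out]/[in]) = E·z/(60.3) = -99.0 × 1 / 60.3 = -1.6418
[out]/[in] = 10^(-1.6418) = 0.02281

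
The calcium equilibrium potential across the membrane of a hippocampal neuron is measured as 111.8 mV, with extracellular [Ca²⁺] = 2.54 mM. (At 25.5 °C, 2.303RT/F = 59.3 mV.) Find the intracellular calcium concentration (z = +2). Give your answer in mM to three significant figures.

Nernst: E = (59.3/2) · log₁₀([out]/[in]), so log₁₀([out]/[in]) = 111.8 × 2 / 59.3 = 3.7707.
[out]/[in] = 10^(3.7707) = 5897.
[in] = 2.54 / 5897 = 0.0004307 mM.

0.000431 mM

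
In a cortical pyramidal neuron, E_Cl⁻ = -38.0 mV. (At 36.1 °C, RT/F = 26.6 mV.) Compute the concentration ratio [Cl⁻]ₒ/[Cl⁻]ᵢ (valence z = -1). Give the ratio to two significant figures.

4.2

ln([out]/[in]) = E·z/(26.6) = -38.0 × -1 / 26.6 = 1.4286
[out]/[in] = e^(1.4286) = 4.173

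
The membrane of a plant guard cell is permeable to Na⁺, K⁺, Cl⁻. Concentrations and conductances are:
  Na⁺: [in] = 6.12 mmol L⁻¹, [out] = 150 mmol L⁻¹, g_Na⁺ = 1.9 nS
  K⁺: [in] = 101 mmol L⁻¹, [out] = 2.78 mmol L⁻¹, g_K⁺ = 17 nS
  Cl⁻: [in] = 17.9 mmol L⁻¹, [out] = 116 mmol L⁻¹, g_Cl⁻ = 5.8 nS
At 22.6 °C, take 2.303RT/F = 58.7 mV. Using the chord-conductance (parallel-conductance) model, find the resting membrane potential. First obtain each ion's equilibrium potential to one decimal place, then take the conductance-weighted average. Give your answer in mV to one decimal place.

-67.9 mV

E_Na⁺ = (58.7/1)·log₁₀(150/6.12) = 81.6 mV
E_K⁺ = (58.7/1)·log₁₀(2.78/101) = -91.6 mV
E_Cl⁻ = (58.7/-1)·log₁₀(116/17.9) = -47.6 mV
Vm = (Σ gᵢEᵢ)/(Σ gᵢ) = (1.9·81.6 + 17·-91.6 + 5.8·-47.6) / (1.9 + 17 + 5.8)
= -1678.24 / 24.7 = -67.94 mV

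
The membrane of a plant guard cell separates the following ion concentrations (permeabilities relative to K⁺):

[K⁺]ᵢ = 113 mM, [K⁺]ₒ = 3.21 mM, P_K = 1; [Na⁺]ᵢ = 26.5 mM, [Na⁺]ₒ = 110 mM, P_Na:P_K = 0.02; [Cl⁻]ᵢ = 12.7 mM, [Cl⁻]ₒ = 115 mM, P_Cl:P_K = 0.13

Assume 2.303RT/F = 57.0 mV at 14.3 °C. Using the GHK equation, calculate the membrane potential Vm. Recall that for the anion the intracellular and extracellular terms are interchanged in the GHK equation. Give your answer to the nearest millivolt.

Vm = 57.0 · log₁₀[(Σ P·[cation]ₒ + Σ P·[anion]ᵢ) / (Σ P·[cation]ᵢ + Σ P·[anion]ₒ)]
Numerator = 1×3.21 + 0.02×110 + 0.13×12.7 = 7.061
Denominator = 1×113 + 0.02×26.5 + 0.13×115 = 128.5
Vm = 57.0 · log₁₀(0.054958) = 57.0 × (-1.2600) = -71.82 mV

-72 mV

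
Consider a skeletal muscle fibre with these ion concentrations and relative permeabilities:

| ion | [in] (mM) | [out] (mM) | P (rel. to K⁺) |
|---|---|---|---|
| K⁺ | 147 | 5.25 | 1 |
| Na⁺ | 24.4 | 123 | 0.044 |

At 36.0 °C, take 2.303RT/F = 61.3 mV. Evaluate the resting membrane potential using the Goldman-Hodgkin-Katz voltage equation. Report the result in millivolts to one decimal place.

Vm = 61.3 · log₁₀[(Σ P·[cation]ₒ + Σ P·[anion]ᵢ) / (Σ P·[cation]ᵢ + Σ P·[anion]ₒ)]
Numerator = 1×5.25 + 0.044×123 = 10.66
Denominator = 1×147 + 0.044×24.4 = 148.1
Vm = 61.3 · log₁₀(0.072005) = 61.3 × (-1.1426) = -70.04 mV

-70.0 mV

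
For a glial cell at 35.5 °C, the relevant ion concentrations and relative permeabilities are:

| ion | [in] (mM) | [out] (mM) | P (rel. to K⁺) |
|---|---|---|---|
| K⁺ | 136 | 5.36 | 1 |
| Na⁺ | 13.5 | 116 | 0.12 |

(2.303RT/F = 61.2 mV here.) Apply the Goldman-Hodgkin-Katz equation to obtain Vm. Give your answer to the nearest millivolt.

Vm = 61.2 · log₁₀[(Σ P·[cation]ₒ + Σ P·[anion]ᵢ) / (Σ P·[cation]ᵢ + Σ P·[anion]ₒ)]
Numerator = 1×5.36 + 0.12×116 = 19.28
Denominator = 1×136 + 0.12×13.5 = 137.6
Vm = 61.2 · log₁₀(0.1401) = 61.2 × (-0.8536) = -52.24 mV

-52 mV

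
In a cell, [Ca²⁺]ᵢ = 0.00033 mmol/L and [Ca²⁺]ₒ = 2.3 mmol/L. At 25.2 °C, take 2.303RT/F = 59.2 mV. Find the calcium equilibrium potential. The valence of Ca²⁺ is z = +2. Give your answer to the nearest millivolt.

114 mV

E = (59.2/z) · log₁₀([Ca²⁺]_out/[Ca²⁺]_in) with z = +2.
= (59.2/2) · log₁₀(2.3/0.00033) = 29.60 · log₁₀(6970)
= 29.60 · (3.8432) = 113.76 mV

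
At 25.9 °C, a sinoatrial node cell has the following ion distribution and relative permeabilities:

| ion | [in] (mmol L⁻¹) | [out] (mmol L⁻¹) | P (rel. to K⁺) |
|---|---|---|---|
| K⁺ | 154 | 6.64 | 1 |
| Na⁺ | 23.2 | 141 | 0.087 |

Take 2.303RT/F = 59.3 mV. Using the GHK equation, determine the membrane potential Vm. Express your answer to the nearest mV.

-54 mV

Vm = 59.3 · log₁₀[(Σ P·[cation]ₒ + Σ P·[anion]ᵢ) / (Σ P·[cation]ᵢ + Σ P·[anion]ₒ)]
Numerator = 1×6.64 + 0.087×141 = 18.91
Denominator = 1×154 + 0.087×23.2 = 156
Vm = 59.3 · log₁₀(0.12118) = 59.3 × (-0.9166) = -54.35 mV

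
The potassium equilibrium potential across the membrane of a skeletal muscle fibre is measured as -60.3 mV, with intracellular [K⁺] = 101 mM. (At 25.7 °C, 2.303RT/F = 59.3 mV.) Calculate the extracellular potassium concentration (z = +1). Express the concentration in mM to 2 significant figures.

9.7 mM

Nernst: E = (59.3/1) · log₁₀([out]/[in]), so log₁₀([out]/[in]) = -60.3 × 1 / 59.3 = -1.0169.
[out]/[in] = 10^(-1.0169) = 0.09619.
[out] = 0.09619 × 101 = 9.715 mM.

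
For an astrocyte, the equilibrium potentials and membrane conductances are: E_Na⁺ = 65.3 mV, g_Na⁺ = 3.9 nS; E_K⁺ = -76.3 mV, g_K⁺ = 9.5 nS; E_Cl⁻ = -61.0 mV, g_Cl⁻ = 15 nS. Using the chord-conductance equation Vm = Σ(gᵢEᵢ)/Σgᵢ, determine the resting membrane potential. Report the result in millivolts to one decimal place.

-48.8 mV

Σ gᵢEᵢ = 3.9·(65.3) + 9.5·(-76.3) + 15·(-61.0) = -1385.18
Σ gᵢ = 3.9 + 9.5 + 15 = 28.4
Vm = -1385.18 / 28.4 = -48.77 mV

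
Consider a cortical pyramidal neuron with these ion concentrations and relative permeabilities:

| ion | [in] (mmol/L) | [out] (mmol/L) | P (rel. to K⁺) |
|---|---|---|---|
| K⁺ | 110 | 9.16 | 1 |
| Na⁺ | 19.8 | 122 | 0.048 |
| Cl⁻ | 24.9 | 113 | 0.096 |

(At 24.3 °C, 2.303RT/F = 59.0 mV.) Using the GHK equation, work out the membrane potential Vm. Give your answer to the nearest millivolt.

-50 mV

Vm = 59.0 · log₁₀[(Σ P·[cation]ₒ + Σ P·[anion]ᵢ) / (Σ P·[cation]ᵢ + Σ P·[anion]ₒ)]
Numerator = 1×9.16 + 0.048×122 + 0.096×24.9 = 17.41
Denominator = 1×110 + 0.048×19.8 + 0.096×113 = 121.8
Vm = 59.0 · log₁₀(0.14291) = 59.0 × (-0.8449) = -49.85 mV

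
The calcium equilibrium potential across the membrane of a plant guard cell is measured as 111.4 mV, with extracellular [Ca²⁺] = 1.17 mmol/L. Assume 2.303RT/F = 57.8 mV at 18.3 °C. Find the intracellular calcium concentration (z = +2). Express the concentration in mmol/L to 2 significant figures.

0.00016 mmol/L

Nernst: E = (57.8/2) · log₁₀([out]/[in]), so log₁₀([out]/[in]) = 111.4 × 2 / 57.8 = 3.8547.
[out]/[in] = 10^(3.8547) = 7156.
[in] = 1.17 / 7156 = 0.0001635 mmol/L.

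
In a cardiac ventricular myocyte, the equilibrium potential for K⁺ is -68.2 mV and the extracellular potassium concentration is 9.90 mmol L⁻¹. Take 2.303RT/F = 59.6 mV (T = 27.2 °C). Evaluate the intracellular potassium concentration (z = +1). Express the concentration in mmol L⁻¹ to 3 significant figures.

Nernst: E = (59.6/1) · log₁₀([out]/[in]), so log₁₀([out]/[in]) = -68.2 × 1 / 59.6 = -1.1443.
[out]/[in] = 10^(-1.1443) = 0.07173.
[in] = 9.90 / 0.07173 = 138 mmol L⁻¹.

138 mmol L⁻¹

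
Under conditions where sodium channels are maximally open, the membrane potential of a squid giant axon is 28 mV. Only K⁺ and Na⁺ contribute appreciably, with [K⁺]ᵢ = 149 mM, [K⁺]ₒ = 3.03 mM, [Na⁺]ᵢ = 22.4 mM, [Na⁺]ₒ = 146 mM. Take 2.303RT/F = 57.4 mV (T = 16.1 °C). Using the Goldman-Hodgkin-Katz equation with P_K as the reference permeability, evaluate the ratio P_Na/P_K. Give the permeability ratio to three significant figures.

Let α = P_Na/P_K. GHK: Vm = 57.4·log₁₀[(Kₒ + α·Naₒ)/(Kᵢ + α·Naᵢ)].
10^(Vm/57.4) = 10^(28.0/57.4) = 3.0747
So 3.0747·(Kᵢ + α·Naᵢ) = Kₒ + α·Naₒ → α = (3.0747·149.0 − 3.03) / (146.0 − 3.0747·22.4)
α = (458.1 − 3.03) / (146.0 − 68.87) = 455.1/77.13 = 5.901

5.90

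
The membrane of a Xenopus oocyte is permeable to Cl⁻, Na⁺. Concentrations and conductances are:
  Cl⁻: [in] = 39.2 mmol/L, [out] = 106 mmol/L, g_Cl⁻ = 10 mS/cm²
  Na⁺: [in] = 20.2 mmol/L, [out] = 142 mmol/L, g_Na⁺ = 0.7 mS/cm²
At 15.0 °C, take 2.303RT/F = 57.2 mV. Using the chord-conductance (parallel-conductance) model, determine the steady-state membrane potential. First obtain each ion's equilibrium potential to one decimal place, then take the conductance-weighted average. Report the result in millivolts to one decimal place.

E_Cl⁻ = (57.2/-1)·log₁₀(106/39.2) = -24.7 mV
E_Na⁺ = (57.2/1)·log₁₀(142/20.2) = 48.4 mV
Vm = (Σ gᵢEᵢ)/(Σ gᵢ) = (10·-24.7 + 0.7·48.4) / (10 + 0.7)
= -213.12 / 10.7 = -19.92 mV

-19.9 mV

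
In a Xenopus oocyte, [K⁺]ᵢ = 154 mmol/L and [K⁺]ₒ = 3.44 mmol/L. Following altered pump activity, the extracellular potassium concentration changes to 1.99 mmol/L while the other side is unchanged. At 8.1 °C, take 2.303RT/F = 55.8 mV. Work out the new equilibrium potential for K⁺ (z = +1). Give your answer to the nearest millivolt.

After the shift: [K⁺]_out = 1.99, [K⁺]_in = 154 mmol/L.
E_new = (55.8/1)·log₁₀(1.99/154) = 55.80 · (-1.8887) = -105.39 mV

-105 mV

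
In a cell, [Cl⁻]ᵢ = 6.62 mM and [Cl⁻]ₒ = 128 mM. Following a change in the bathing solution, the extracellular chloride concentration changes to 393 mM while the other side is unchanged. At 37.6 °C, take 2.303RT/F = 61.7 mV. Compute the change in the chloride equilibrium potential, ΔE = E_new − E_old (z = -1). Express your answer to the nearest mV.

E_old = (61.7/-1)·log₁₀(128/6.62) = -79.37 mV
E_new = (61.7/-1)·log₁₀(393/6.62) = -109.43 mV
ΔE = -109.43 − (-79.37) = -30.06 mV

-30 mV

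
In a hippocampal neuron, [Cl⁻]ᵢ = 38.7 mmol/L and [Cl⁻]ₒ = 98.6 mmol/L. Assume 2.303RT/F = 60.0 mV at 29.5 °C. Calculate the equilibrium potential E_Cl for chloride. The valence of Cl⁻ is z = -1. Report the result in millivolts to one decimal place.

E = (60.0/z) · log₁₀([Cl⁻]_out/[Cl⁻]_in) with z = -1.
For an anion, dividing by z = -1 reverses the sign.
= (60.0/-1) · log₁₀(98.6/38.7) = -60.00 · log₁₀(2.548)
= -60.00 · (0.4062) = -24.37 mV

-24.4 mV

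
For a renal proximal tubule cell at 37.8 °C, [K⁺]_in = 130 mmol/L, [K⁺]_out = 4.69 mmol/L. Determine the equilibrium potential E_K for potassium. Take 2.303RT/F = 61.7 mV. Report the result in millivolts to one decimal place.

E = (61.7/z) · log₁₀([K⁺]_out/[K⁺]_in) with z = +1.
= (61.7/1) · log₁₀(4.69/130) = 61.70 · log₁₀(0.03608)
= 61.70 · (-1.4428) = -89.02 mV

-89.0 mV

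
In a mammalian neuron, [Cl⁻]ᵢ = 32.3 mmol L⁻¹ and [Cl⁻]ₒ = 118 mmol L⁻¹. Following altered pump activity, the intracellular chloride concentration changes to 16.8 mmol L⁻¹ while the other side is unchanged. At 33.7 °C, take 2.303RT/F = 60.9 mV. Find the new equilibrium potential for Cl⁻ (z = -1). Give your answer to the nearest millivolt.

-52 mV

After the shift: [Cl⁻]_out = 118, [Cl⁻]_in = 16.8 mmol L⁻¹.
E_new = (60.9/-1)·log₁₀(118/16.8) = -60.90 · (0.8466) = -51.56 mV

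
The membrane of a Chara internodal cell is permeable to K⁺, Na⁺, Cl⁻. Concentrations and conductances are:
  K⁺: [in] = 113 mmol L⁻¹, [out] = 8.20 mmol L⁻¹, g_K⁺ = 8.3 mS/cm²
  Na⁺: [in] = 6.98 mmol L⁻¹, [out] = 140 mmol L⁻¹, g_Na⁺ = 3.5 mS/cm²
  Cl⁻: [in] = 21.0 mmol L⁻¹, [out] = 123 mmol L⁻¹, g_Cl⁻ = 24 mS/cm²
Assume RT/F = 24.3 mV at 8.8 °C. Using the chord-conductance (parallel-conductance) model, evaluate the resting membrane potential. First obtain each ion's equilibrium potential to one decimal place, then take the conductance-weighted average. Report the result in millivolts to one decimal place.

E_K⁺ = (24.3/1)·ln(8.20/113) = -63.7 mV
E_Na⁺ = (24.3/1)·ln(140/6.98) = 72.9 mV
E_Cl⁻ = (24.3/-1)·ln(123/21.0) = -43.0 mV
Vm = (Σ gᵢEᵢ)/(Σ gᵢ) = (8.3·-63.7 + 3.5·72.9 + 24·-43.0) / (8.3 + 3.5 + 24)
= -1305.56 / 35.8 = -36.47 mV

-36.5 mV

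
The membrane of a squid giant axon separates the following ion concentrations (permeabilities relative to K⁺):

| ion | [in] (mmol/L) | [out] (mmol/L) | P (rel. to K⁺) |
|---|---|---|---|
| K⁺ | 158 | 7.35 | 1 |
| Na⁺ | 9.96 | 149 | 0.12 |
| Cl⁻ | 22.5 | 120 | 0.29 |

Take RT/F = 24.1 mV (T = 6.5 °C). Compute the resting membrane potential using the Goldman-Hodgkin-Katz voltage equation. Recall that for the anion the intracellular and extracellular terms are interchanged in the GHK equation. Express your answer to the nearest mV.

Vm = 24.1 · ln[(Σ P·[cation]ₒ + Σ P·[anion]ᵢ) / (Σ P·[cation]ᵢ + Σ P·[anion]ₒ)]
Numerator = 1×7.35 + 0.12×149 + 0.29×22.5 = 31.75
Denominator = 1×158 + 0.12×9.96 + 0.29×120 = 194
Vm = 24.1 · ln(0.16369) = 24.1 × (-1.8098) = -43.62 mV

-44 mV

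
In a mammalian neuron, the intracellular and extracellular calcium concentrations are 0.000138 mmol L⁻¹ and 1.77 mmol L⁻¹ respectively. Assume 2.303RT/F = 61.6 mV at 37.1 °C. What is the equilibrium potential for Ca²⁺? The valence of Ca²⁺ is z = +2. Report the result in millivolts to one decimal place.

E = (61.6/z) · log₁₀([Ca²⁺]_out/[Ca²⁺]_in) with z = +2.
= (61.6/2) · log₁₀(1.77/0.000138) = 30.80 · log₁₀(1.283e+04)
= 30.80 · (4.1081) = 126.53 mV

126.5 mV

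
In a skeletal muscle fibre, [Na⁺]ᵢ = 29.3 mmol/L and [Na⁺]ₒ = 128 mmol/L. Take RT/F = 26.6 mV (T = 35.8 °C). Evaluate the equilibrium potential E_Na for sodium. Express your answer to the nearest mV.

E = (26.6/z) · ln([Na⁺]_out/[Na⁺]_in) with z = +1.
= (26.6/1) · ln(128/29.3) = 26.60 · ln(4.369)
= 26.60 · (1.4744) = 39.22 mV

39 mV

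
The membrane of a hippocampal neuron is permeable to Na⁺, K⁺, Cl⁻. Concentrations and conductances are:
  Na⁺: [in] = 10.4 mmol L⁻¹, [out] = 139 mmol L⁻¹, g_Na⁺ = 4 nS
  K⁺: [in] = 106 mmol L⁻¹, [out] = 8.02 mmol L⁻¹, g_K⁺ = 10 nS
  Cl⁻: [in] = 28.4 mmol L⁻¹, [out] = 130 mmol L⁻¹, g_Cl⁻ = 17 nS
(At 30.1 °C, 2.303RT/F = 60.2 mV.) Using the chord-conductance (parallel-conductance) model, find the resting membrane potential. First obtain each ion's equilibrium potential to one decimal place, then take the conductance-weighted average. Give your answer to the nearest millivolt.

-35 mV

E_Na⁺ = (60.2/1)·log₁₀(139/10.4) = 67.8 mV
E_K⁺ = (60.2/1)·log₁₀(8.02/106) = -67.5 mV
E_Cl⁻ = (60.2/-1)·log₁₀(130/28.4) = -39.8 mV
Vm = (Σ gᵢEᵢ)/(Σ gᵢ) = (4·67.8 + 10·-67.5 + 17·-39.8) / (4 + 10 + 17)
= -1080.40 / 31 = -34.85 mV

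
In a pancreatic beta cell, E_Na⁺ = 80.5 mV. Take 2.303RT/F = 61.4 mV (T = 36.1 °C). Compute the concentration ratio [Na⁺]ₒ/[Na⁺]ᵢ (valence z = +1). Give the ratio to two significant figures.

log₁₀([out]/[in]) = E·z/(61.4) = 80.5 × 1 / 61.4 = 1.3111
[out]/[in] = 10^(1.3111) = 20.47

20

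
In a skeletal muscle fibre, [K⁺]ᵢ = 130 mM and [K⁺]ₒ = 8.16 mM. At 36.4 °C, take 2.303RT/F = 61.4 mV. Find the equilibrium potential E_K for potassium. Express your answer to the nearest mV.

E = (61.4/z) · log₁₀([K⁺]_out/[K⁺]_in) with z = +1.
= (61.4/1) · log₁₀(8.16/130) = 61.40 · log₁₀(0.06277)
= 61.40 · (-1.2023) = -73.82 mV

-74 mV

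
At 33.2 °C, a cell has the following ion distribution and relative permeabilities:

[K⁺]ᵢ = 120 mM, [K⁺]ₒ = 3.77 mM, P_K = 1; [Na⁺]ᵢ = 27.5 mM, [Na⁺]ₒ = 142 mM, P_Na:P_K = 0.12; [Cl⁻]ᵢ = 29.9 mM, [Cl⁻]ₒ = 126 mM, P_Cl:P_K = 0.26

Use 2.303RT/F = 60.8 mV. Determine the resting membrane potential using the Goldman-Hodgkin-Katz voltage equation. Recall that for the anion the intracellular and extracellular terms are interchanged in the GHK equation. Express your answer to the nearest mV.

-45 mV

Vm = 60.8 · log₁₀[(Σ P·[cation]ₒ + Σ P·[anion]ᵢ) / (Σ P·[cation]ᵢ + Σ P·[anion]ₒ)]
Numerator = 1×3.77 + 0.12×142 + 0.26×29.9 = 28.58
Denominator = 1×120 + 0.12×27.5 + 0.26×126 = 156.1
Vm = 60.8 · log₁₀(0.18316) = 60.8 × (-0.7372) = -44.82 mV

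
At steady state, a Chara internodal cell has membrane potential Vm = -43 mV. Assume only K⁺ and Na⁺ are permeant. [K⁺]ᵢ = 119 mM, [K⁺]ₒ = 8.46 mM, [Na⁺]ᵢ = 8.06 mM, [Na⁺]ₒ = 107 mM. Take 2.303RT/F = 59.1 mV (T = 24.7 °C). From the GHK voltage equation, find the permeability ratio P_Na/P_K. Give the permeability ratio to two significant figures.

0.13

Let α = P_Na/P_K. GHK: Vm = 59.1·log₁₀[(Kₒ + α·Naₒ)/(Kᵢ + α·Naᵢ)].
10^(Vm/59.1) = 10^(-43.0/59.1) = 0.18725
So 0.18725·(Kᵢ + α·Naᵢ) = Kₒ + α·Naₒ → α = (0.18725·119.0 − 8.46) / (107.0 − 0.18725·8.06)
α = (22.28 − 8.46) / (107.0 − 1.509) = 13.82/105.5 = 0.131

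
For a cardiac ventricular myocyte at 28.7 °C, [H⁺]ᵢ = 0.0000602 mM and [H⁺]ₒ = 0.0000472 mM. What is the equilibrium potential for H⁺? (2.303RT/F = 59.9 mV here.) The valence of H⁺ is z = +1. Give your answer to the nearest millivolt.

E = (59.9/z) · log₁₀([H⁺]_out/[H⁺]_in) with z = +1.
= (59.9/1) · log₁₀(0.0000472/0.0000602) = 59.90 · log₁₀(0.7841)
= 59.90 · (-0.1057) = -6.33 mV

-6 mV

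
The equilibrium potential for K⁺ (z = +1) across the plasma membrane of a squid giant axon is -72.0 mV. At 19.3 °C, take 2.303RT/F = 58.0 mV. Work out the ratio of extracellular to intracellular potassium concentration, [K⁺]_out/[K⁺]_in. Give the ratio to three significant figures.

log₁₀([out]/[in]) = E·z/(58.0) = -72.0 × 1 / 58.0 = -1.2414
[out]/[in] = 10^(-1.2414) = 0.05736

0.0574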